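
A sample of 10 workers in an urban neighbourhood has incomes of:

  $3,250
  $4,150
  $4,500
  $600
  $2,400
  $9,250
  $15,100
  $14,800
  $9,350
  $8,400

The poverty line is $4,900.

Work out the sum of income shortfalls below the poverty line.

Below z: $600, $2,400, $3,250, $4,150, $4,500 (q = 5 of N = 10).
Individual gaps: 4900−600 = 4300; 4900−2400 = 2500; 4900−3250 = 1650; 4900−4150 = 750; 4900−4500 = 400.
Aggregate gap = $9,600.

$9,600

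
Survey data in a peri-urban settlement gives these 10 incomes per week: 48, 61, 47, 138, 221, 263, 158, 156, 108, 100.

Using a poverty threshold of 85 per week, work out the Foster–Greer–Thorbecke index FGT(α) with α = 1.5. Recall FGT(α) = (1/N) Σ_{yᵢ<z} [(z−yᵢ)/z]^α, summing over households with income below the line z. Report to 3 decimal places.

0.074

Poor units: 47, 48, 61 (q = 3 of N = 10).
Gap ratios (z−y)/z: (85−47)/85 = 0.4471; (85−48)/85 = 0.4353; (85−61)/85 = 0.2824.
Raised to α = 1.5: 0.29891; 0.28719; 0.15003.
Sum = 0.736141; FGT(1.5) = 0.736141 / 10 = 0.074.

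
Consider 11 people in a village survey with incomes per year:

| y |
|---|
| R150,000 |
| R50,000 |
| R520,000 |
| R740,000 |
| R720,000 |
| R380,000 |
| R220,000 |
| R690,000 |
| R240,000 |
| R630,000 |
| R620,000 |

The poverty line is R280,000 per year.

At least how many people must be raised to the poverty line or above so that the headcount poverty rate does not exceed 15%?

Currently q = 4 of N = 11 are below the line (H = 0.364).
A headcount ratio of at most 15% allows at most ⌊0.15 × 11⌋ = 1 poor people.
So at least 4 − 1 = 3 must be lifted.

3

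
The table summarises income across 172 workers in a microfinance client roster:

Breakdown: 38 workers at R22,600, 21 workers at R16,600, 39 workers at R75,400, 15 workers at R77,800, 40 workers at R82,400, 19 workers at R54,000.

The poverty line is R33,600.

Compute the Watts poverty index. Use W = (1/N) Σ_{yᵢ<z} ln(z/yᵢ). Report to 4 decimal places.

0.1737

Below z: 21×R16,600, 38×R22,600 (q = 59 of N = 172).
Log gaps: ln(33600/16600) = 0.7051 (×21); ln(33600/22600) = 0.3966 (×38).
W = 29.877485 / 172 = 0.1737.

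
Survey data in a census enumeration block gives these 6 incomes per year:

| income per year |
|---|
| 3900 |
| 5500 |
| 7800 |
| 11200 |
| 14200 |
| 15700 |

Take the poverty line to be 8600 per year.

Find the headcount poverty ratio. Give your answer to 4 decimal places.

3 of the 6 workers have income below 8600.
H = 3/6 = 0.5000.

0.5000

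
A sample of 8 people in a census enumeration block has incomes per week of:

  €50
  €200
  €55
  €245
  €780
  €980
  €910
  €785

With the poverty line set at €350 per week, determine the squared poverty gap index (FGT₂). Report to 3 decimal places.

Poor units: €50, €55, €200, €245 (q = 4 of N = 8).
Relative gaps: (350−50)/350 = 0.8571; (350−55)/350 = 0.8429; (350−200)/350 = 0.4286; (350−245)/350 = 0.3000.
Squared: 0.7347; 0.7104; 0.1837; 0.0900.
Sum = 1.718776; P₂ = 1.718776 / 8 = 0.215.

0.215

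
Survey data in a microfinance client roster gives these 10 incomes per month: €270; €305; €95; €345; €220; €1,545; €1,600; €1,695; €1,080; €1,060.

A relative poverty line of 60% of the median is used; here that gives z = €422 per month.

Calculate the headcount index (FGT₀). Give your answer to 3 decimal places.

5 of the 10 families have income below €422.
H = 5/10 = 0.500.

0.500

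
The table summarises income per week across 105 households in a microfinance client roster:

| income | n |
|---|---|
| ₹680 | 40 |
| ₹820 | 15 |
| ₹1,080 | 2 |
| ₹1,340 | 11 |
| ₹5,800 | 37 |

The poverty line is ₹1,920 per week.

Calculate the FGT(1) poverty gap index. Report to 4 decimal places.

Incomes under z: 40×₹680, 15×₹820, 2×₹1,080, 11×₹1,340 (q = 68 of N = 105).
Shortfall ratios: (1920−680)/1920 = 0.6458 (×40); (1920−820)/1920 = 0.5729 (×15); (1920−1080)/1920 = 0.4375 (×2); (1920−1340)/1920 = 0.3021 (×11).
Sum of shortfalls = 38.625000; P₁ averages over all N: 38.625000 / 105 = 0.3679.

0.3679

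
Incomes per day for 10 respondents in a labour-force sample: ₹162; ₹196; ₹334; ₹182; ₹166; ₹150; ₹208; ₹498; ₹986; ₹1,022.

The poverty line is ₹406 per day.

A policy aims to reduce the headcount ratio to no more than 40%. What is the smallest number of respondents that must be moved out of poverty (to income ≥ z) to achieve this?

3

Currently q = 7 of N = 10 are below the line (H = 0.700).
A headcount ratio of at most 40% allows at most ⌊0.40 × 10⌋ = 4 poor respondents.
So at least 7 − 4 = 3 must be lifted.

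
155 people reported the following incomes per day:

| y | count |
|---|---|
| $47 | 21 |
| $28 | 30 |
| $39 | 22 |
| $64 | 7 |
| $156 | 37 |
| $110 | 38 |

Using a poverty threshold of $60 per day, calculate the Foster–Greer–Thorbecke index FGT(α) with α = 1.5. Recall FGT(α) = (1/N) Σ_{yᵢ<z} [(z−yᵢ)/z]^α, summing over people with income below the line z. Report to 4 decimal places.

0.1184

Below z: 30×$28, 22×$39, 21×$47 (q = 73 of N = 155).
Relative gaps: (60−28)/60 = 0.5333 (×30); (60−39)/60 = 0.3500 (×22); (60−47)/60 = 0.2167 (×21).
Raised to α = 1.5: 0.38949 (×30); 0.20706 (×22); 0.10085 (×21).
Sum = 18.358039; FGT(1.5) = 18.358039 / 155 = 0.1184.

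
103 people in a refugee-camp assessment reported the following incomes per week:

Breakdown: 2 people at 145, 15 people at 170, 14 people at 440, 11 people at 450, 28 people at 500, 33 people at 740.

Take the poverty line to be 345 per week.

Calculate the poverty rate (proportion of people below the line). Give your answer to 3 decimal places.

0.165

17 of the 103 people have income below 345.
H = 17/103 = 0.165.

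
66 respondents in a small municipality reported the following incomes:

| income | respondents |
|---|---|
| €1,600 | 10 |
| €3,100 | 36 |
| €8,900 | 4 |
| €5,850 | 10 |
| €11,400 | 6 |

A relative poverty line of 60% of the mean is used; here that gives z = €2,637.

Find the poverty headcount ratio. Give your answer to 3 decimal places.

0.152

10 of the 66 respondents have income below €2,637.
H = 10/66 = 0.152.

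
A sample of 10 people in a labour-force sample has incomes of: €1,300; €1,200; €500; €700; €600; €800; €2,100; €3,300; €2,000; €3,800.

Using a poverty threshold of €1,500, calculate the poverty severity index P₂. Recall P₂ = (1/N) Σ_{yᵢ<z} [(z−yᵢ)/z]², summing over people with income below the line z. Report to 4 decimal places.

Below z: €500, €600, €700, €800, €1,200, €1,300 (q = 6 of N = 10).
Normalized shortfalls: (1500−500)/1500 = 0.6667; (1500−600)/1500 = 0.6000; (1500−700)/1500 = 0.5333; (1500−800)/1500 = 0.4667; (1500−1200)/1500 = 0.2000; (1500−1300)/1500 = 0.1333.
Squared: 0.4444; 0.3600; 0.2844; 0.2178; 0.0400; 0.0178.
Sum = 1.364444; P₂ = 1.364444 / 10 = 0.1364.

0.1364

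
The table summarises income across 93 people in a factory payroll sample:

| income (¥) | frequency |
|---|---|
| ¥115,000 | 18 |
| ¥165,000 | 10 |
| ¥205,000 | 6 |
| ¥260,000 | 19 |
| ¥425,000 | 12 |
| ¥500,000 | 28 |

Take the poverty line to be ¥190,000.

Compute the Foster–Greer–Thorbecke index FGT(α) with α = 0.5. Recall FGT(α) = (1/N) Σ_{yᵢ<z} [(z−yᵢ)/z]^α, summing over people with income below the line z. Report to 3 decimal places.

Poor units: 18×¥115,000, 10×¥165,000 (q = 28 of N = 93).
Gap ratios (z−y)/z: (190000−115000)/190000 = 0.3947 (×18); (190000−165000)/190000 = 0.1316 (×10).
Raised to α = 0.5: 0.62828 (×18); 0.36274 (×10).
Sum = 14.936437; FGT(0.5) = 14.936437 / 93 = 0.161.

0.161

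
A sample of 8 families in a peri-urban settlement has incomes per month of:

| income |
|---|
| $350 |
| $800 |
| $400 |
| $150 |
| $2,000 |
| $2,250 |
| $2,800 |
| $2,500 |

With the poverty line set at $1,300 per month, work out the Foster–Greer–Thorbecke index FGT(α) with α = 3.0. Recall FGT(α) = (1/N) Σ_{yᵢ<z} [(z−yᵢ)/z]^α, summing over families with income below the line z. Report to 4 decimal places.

Below z: $150, $350, $400, $800 (q = 4 of N = 8).
Normalized shortfalls: (1300−150)/1300 = 0.8846; (1300−350)/1300 = 0.7308; (1300−400)/1300 = 0.6923; (1300−800)/1300 = 0.3846.
Raised to α = 3.0: 0.69225; 0.39025; 0.33182; 0.05690.
Sum = 1.471211; FGT(3.0) = 1.471211 / 8 = 0.1839.

0.1839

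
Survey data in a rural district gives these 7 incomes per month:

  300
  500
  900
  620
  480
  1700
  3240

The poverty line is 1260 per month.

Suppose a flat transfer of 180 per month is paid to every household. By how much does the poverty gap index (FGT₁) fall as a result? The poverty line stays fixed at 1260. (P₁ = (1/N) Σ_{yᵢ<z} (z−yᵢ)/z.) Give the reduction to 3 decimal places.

0.102

Before: below the line — 300, 480, 500, 620, 900; poverty gap index (FGT₁) = 0.39683.
After the 180 transfer: below the line — 480, 660, 680, 800, 1080; poverty gap index (FGT₁) = 0.29478.
Reduction = 0.39683 − 0.29478 = 0.102.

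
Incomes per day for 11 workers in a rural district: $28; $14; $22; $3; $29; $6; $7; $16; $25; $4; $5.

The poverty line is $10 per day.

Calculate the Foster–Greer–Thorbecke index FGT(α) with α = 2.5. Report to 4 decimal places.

0.0924

Poor units: $3, $4, $5, $6, $7 (q = 5 of N = 11).
Gap ratios (z−y)/z: (10−3)/10 = 0.7000; (10−4)/10 = 0.6000; (10−5)/10 = 0.5000; (10−6)/10 = 0.4000; (10−7)/10 = 0.3000.
Raised to α = 2.5: 0.40996; 0.27885; 0.17678; 0.10119; 0.04930.
Sum = 1.016083; FGT(2.5) = 1.016083 / 11 = 0.0924.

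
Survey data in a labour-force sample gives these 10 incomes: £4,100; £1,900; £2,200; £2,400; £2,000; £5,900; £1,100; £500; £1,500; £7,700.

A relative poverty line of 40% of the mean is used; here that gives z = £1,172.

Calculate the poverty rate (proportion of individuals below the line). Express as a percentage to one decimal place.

2 of the 10 individuals have income below £1,172.
H = 2/10 = 20.0%.

20.0%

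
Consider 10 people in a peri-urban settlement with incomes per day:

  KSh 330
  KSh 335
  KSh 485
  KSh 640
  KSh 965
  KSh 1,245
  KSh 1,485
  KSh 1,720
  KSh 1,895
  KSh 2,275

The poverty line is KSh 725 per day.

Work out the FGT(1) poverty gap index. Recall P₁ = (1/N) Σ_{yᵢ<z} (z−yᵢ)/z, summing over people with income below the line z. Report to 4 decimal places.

0.1531

Poor units: KSh 330, KSh 335, KSh 485, KSh 640 (q = 4 of N = 10).
Relative gaps: (725−330)/725 = 0.5448; (725−335)/725 = 0.5379; (725−485)/725 = 0.3310; (725−640)/725 = 0.1172.
Σ = 1.531034. Dividing by the full population N = 10 gives P₁ = 0.1531.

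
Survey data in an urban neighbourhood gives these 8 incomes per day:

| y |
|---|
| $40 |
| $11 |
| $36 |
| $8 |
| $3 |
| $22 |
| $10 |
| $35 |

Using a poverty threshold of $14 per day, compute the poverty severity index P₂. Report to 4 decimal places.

Below the line: $3, $8, $10, $11 (q = 4 of N = 8).
Relative gaps: (14−3)/14 = 0.7857; (14−8)/14 = 0.4286; (14−10)/14 = 0.2857; (14−11)/14 = 0.2143.
Squared: 0.6173; 0.1837; 0.0816; 0.0459.
Sum = 0.928571; P₂ = 0.928571 / 8 = 0.1161.

0.1161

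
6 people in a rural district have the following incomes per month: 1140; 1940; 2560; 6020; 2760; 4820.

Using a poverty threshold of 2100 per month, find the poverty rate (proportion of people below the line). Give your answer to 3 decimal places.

2 of the 6 people have income below 2100.
H = 2/6 = 0.333.

0.333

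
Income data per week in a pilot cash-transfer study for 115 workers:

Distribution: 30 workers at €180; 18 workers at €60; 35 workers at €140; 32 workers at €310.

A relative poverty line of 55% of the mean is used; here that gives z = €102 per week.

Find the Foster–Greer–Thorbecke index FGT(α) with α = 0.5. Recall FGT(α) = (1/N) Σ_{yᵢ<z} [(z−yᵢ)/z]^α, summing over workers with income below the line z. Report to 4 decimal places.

0.1004

Incomes under z: 18×€60 (q = 18 of N = 115).
Shortfall ratios: (102−60)/102 = 0.4118 (×18).
Raised to α = 0.5: 0.64169 (×18).
Sum = 11.550401; FGT(0.5) = 11.550401 / 115 = 0.1004.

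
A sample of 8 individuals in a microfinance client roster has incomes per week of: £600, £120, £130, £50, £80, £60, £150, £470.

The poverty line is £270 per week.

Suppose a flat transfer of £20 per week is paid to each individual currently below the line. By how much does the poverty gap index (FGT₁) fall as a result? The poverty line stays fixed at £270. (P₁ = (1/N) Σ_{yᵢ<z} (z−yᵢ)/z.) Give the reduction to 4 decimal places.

Before: below the line — £50, £60, £80, £120, £130, £150; poverty gap index (FGT₁) = 0.476852.
After the £20 transfer: below the line — £70, £80, £100, £140, £150, £170; poverty gap index (FGT₁) = 0.421296.
Reduction = 0.476852 − 0.421296 = 0.0556.

0.0556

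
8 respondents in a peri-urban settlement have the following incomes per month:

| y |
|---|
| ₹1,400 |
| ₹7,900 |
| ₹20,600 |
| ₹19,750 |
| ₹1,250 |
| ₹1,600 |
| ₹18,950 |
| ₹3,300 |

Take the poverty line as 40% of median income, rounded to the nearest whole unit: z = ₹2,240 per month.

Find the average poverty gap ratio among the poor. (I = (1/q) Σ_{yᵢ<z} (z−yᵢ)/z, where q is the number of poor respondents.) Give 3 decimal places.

0.368

Below the line: ₹1,250, ₹1,400, ₹1,600 (q = 3 of N = 8).
Relative gaps: 0.4420, 0.3750, 0.2857; sum = 1.102679.
I averages over the q = 3 poor units only: 1.102679 / 3 = 0.368.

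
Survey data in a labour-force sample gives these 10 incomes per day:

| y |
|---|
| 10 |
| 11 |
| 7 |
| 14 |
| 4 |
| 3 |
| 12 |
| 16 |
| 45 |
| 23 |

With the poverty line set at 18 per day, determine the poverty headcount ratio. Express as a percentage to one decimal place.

8 of the 10 families have income below 18.
H = 8/10 = 80.0%.

80.0%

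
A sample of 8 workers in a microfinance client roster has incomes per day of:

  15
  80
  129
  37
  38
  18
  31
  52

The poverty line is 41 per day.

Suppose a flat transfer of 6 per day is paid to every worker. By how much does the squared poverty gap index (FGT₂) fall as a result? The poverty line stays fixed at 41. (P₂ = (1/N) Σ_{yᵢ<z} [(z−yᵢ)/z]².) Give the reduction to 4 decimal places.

0.0465

Before: below the line — 15, 18, 31, 37, 38; squared poverty gap index (FGT₂) = 0.098899.
After the 6 transfer: below the line — 21, 24, 37; squared poverty gap index (FGT₂) = 0.052424.
Reduction = 0.098899 − 0.052424 = 0.0465.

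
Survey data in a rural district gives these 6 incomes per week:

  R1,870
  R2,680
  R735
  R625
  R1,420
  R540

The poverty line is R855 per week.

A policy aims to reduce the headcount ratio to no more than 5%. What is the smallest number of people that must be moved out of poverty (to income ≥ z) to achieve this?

Currently q = 3 of N = 6 are below the line (H = 0.500).
A headcount ratio of at most 5% allows at most ⌊0.05 × 6⌋ = 0 poor people.
So at least 3 − 0 = 3 must be lifted.

3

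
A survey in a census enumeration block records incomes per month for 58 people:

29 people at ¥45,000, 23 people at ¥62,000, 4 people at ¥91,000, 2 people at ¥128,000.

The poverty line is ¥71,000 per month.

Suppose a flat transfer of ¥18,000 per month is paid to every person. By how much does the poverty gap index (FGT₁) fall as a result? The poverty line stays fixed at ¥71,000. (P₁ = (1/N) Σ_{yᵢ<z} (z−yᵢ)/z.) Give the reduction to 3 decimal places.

0.177

Before: below the line — 29×¥45,000, 23×¥62,000; poverty gap index (FGT₁) = 0.23337.
After the ¥18,000 transfer: below the line — 29×¥63,000; poverty gap index (FGT₁) = 0.05634.
Reduction = 0.23337 − 0.05634 = 0.177.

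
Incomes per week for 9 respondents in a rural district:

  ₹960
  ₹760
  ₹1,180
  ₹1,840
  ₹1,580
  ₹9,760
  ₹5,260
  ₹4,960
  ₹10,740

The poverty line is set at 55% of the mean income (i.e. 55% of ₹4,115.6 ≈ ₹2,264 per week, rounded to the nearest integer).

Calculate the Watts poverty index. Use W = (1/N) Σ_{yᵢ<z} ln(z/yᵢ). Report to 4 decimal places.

Incomes under z: ₹760, ₹960, ₹1,180, ₹1,580, ₹1,840 (q = 5 of N = 9).
Log gaps: ln(2264/760) = 1.0916; ln(2264/960) = 0.8580; ln(2264/1180) = 0.6516; ln(2264/1580) = 0.3597; ln(2264/1840) = 0.2074.
W = 3.168220 / 9 = 0.3520.

0.3520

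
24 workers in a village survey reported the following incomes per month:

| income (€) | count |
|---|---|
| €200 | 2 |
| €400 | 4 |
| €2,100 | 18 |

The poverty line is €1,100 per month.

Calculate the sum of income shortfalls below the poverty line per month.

€4,600

Below z: 2×€200, 4×€400 (q = 6 of N = 24).
Individual gaps: 2×(1100−200) = 1800; 4×(1100−400) = 2800.
Aggregate gap = €4,600.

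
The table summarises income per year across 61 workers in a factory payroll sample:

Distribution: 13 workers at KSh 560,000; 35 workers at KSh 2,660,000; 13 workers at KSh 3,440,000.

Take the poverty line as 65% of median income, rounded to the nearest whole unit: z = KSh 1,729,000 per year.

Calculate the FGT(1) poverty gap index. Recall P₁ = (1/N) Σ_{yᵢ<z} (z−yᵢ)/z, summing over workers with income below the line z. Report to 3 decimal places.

Below the line: 13×KSh 560,000 (q = 13 of N = 61).
Normalized shortfalls: (1729000−560000)/1729000 = 0.6761 (×13).
Sum of shortfalls = 8.789474; P₁ averages over all N: 8.789474 / 61 = 0.144.

0.144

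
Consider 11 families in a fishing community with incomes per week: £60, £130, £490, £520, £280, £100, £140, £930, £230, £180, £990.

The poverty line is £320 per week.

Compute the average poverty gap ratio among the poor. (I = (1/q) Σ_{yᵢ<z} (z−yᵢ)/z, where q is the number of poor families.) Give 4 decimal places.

Poor units: £60, £100, £130, £140, £180, £230, £280 (q = 7 of N = 11).
Relative gaps: 0.8125, 0.6875, 0.5938, 0.5625, 0.4375, 0.2812, 0.1250; sum = 3.500000.
I averages over the q = 7 poor units only: 3.500000 / 7 = 0.5000.

0.5000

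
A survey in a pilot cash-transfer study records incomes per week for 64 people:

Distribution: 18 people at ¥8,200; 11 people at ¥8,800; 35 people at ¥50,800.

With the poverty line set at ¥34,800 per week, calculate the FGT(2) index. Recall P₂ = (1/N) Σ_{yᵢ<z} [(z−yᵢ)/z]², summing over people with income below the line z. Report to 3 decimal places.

Poor units: 18×¥8,200, 11×¥8,800 (q = 29 of N = 64).
Shortfall ratios: (34800−8200)/34800 = 0.7644 (×18); (34800−8800)/34800 = 0.7471 (×11).
Squared: 0.5843 (×18); 0.5582 (×11).
Sum = 16.656824; P₂ = 16.656824 / 64 = 0.260.

0.260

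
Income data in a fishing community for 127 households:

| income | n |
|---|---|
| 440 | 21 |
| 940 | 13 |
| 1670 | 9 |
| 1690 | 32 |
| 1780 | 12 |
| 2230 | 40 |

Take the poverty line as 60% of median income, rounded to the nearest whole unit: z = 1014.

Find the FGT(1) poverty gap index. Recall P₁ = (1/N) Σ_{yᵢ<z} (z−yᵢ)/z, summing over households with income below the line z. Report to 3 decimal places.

Poor units: 21×440, 13×940 (q = 34 of N = 127).
Relative gaps: (1014−440)/1014 = 0.5661 (×21); (1014−940)/1014 = 0.0730 (×13).
Sum of shortfalls = 12.836292; P₁ averages over all N: 12.836292 / 127 = 0.101.

0.101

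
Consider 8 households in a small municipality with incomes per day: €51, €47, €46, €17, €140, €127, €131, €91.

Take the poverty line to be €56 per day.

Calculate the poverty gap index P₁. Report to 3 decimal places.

0.141

Below z: €17, €46, €47, €51 (q = 4 of N = 8).
Shortfall ratios: (56−17)/56 = 0.6964; (56−46)/56 = 0.1786; (56−47)/56 = 0.1607; (56−51)/56 = 0.0893.
Σ = 1.125000. Dividing by the full population N = 8 gives P₁ = 0.141.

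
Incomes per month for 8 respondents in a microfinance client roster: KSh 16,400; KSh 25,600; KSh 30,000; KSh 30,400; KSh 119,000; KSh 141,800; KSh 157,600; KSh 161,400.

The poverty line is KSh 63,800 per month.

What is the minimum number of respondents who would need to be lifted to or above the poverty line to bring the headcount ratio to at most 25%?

2

4 of the 8 respondents are poor, so H = 4/8 = 0.500.
A headcount ratio of at most 25% allows at most ⌊0.25 × 8⌋ = 2 poor respondents.
So at least 4 − 2 = 2 must be lifted.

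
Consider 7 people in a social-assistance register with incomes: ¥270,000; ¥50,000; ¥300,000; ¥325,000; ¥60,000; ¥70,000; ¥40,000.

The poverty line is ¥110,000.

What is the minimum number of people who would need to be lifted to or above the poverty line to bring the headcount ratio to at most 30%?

4 of the 7 people are poor, so H = 4/7 = 0.571.
A headcount ratio of at most 30% allows at most ⌊0.30 × 7⌋ = 2 poor people.
So at least 4 − 2 = 2 must be lifted.

2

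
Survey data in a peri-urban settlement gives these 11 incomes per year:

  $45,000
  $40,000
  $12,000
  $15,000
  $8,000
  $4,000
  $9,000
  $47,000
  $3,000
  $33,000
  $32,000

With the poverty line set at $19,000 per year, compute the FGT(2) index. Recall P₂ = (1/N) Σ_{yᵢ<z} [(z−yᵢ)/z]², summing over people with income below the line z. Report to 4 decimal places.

Incomes under z: $3,000, $4,000, $8,000, $9,000, $12,000, $15,000 (q = 6 of N = 11).
Normalized shortfalls: (19000−3000)/19000 = 0.8421; (19000−4000)/19000 = 0.7895; (19000−8000)/19000 = 0.5789; (19000−9000)/19000 = 0.5263; (19000−12000)/19000 = 0.3684; (19000−15000)/19000 = 0.2105.
Squared: 0.7091; 0.6233; 0.3352; 0.2770; 0.1357; 0.0443.
Sum = 2.124654; P₂ = 2.124654 / 11 = 0.1932.

0.1932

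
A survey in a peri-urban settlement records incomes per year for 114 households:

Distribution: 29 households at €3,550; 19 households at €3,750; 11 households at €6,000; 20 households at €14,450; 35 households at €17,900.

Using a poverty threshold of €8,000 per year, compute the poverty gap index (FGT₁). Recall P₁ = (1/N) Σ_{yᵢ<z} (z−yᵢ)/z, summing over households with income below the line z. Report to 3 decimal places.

Below z: 29×€3,550, 19×€3,750, 11×€6,000 (q = 59 of N = 114).
Gap ratios (z−y)/z: (8000−3550)/8000 = 0.5563 (×29); (8000−3750)/8000 = 0.5312 (×19); (8000−6000)/8000 = 0.2500 (×11).
Sum of shortfalls = 28.975000; P₁ averages over all N: 28.975000 / 114 = 0.254.

0.254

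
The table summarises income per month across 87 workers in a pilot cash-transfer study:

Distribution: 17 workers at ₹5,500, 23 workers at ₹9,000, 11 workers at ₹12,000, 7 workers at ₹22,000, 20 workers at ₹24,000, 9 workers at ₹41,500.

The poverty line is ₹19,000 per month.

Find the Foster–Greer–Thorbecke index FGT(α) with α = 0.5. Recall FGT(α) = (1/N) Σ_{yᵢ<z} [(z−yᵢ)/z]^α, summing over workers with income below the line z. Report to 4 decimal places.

Below z: 17×₹5,500, 23×₹9,000, 11×₹12,000 (q = 51 of N = 87).
Normalized shortfalls: (19000−5500)/19000 = 0.7105 (×17); (19000−9000)/19000 = 0.5263 (×23); (19000−12000)/19000 = 0.3684 (×11).
Raised to α = 0.5: 0.84293 (×17); 0.72548 (×23); 0.60698 (×11).
Sum = 37.692463; FGT(0.5) = 37.692463 / 87 = 0.4332.

0.4332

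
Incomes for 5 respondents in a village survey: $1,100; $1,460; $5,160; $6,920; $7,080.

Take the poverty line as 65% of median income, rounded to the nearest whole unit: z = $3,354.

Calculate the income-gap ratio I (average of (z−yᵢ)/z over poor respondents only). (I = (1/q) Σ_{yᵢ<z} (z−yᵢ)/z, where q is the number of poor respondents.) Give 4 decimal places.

0.6184

Below the line: $1,100, $1,460 (q = 2 of N = 5).
Shortfall ratios (z−y)/z: 0.6720, 0.5647; sum = 1.236732.
The income-gap ratio divides by q (the poor only): 1.236732 / 2 = 0.6184.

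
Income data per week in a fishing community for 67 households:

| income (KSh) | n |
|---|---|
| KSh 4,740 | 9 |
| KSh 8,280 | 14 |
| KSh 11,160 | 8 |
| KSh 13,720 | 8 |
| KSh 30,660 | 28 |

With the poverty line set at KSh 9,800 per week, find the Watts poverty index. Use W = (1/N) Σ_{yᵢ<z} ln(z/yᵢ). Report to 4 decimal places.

0.1328

Incomes under z: 9×KSh 4,740, 14×KSh 8,280 (q = 23 of N = 67).
Log gaps: ln(9800/4740) = 0.7263 (×9); ln(9800/8280) = 0.1685 (×14).
W = 8.896659 / 67 = 0.1328.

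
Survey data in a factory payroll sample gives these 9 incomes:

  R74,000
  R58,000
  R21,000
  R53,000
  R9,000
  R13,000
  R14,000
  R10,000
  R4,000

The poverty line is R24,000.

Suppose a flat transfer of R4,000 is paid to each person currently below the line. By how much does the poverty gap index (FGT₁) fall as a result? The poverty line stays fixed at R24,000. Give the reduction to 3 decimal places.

0.106

Before: below the line — R4,000, R9,000, R10,000, R13,000, R14,000, R21,000; poverty gap index (FGT₁) = 0.33796.
After the R4,000 transfer: below the line — R8,000, R13,000, R14,000, R17,000, R18,000; poverty gap index (FGT₁) = 0.23148.
Reduction = 0.33796 − 0.23148 = 0.106.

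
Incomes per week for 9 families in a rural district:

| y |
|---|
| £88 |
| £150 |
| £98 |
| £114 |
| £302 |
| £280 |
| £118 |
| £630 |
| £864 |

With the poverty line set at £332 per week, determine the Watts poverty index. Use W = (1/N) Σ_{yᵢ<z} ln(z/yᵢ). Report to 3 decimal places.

Below z: £88, £98, £114, £118, £150, £280, £302 (q = 7 of N = 9).
Log shortfalls: ln(332/88) = 1.3278; ln(332/98) = 1.2202; ln(332/114) = 1.0689; ln(332/118) = 1.0345; ln(332/150) = 0.7945; ln(332/280) = 0.1703; ln(332/302) = 0.0947.
W = 5.710906 / 9 = 0.635.

0.635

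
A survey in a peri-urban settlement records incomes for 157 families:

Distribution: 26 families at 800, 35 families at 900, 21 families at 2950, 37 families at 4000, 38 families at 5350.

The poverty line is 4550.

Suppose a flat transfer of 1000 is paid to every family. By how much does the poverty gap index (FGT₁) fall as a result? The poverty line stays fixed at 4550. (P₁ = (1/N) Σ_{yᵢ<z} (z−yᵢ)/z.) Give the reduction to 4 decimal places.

Before: below the line — 26×800, 35×900, 21×2950, 37×4000; poverty gap index (FGT₁) = 0.390845.
After the 1000 transfer: below the line — 26×1800, 35×1900, 21×3950; poverty gap index (FGT₁) = 0.247568.
Reduction = 0.390845 − 0.247568 = 0.1433.

0.1433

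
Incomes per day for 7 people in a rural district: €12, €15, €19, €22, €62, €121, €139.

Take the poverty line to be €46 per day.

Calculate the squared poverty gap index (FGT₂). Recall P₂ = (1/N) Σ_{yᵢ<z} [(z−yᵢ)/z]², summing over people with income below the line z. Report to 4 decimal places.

0.2310

Poor units: €12, €15, €19, €22 (q = 4 of N = 7).
Shortfall ratios: (46−12)/46 = 0.7391; (46−15)/46 = 0.6739; (46−19)/46 = 0.5870; (46−22)/46 = 0.5217.
Squared: 0.5463; 0.4542; 0.3445; 0.2722.
Sum = 1.617202; P₂ = 1.617202 / 7 = 0.2310.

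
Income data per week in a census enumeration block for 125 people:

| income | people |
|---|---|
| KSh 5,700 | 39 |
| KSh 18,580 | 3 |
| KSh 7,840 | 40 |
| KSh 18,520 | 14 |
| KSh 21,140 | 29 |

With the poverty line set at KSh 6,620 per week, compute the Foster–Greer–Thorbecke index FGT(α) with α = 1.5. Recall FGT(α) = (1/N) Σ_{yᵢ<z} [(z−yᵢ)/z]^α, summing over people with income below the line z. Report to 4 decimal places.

Poor units: 39×KSh 5,700 (q = 39 of N = 125).
Shortfall ratios: (6620−5700)/6620 = 0.1390 (×39).
Raised to α = 1.5: 0.05181 (×39).
Sum = 2.020502; FGT(1.5) = 2.020502 / 125 = 0.0162.

0.0162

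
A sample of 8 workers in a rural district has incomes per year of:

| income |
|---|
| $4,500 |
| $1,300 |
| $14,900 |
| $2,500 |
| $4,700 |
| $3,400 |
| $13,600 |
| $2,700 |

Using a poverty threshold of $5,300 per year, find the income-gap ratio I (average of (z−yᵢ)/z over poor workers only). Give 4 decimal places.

Incomes under z: $1,300, $2,500, $2,700, $3,400, $4,500, $4,700 (q = 6 of N = 8).
Shortfall ratios (z−y)/z: 0.7547, 0.5283, 0.4906, 0.3585, 0.1509, 0.1132; sum = 2.396226.
The income-gap ratio divides by q (the poor only): 2.396226 / 6 = 0.3994.

0.3994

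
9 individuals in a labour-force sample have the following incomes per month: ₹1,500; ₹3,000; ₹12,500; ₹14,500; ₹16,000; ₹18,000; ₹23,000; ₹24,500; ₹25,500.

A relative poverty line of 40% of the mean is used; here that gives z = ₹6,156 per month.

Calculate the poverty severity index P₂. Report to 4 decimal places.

Below the line: ₹1,500, ₹3,000 (q = 2 of N = 9).
Normalized shortfalls: (6156−1500)/6156 = 0.7563; (6156−3000)/6156 = 0.5127.
Squared: 0.5720; 0.2628.
Sum = 0.834874; P₂ = 0.834874 / 9 = 0.0928.

0.0928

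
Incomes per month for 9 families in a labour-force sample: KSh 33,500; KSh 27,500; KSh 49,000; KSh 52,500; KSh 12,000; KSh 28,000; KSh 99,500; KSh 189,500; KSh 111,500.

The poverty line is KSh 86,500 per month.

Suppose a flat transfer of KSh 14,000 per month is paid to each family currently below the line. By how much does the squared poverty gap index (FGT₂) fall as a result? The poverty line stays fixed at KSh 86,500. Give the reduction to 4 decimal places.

Before: below the line — KSh 12,000, KSh 27,500, KSh 28,000, KSh 33,500, KSh 49,000, KSh 52,500; squared poverty gap index (FGT₂) = 0.264697.
After the KSh 14,000 transfer: below the line — KSh 26,000, KSh 41,500, KSh 42,000, KSh 47,500, KSh 63,000, KSh 66,500; squared poverty gap index (FGT₂) = 0.150560.
Reduction = 0.264697 − 0.150560 = 0.1141.

0.1141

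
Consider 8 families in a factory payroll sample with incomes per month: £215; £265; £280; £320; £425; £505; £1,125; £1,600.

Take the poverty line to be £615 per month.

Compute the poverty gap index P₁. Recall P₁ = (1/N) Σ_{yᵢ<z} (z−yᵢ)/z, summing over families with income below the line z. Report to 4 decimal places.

0.3415

Incomes under z: £215, £265, £280, £320, £425, £505 (q = 6 of N = 8).
Relative gaps: (615−215)/615 = 0.6504; (615−265)/615 = 0.5691; (615−280)/615 = 0.5447; (615−320)/615 = 0.4797; (615−425)/615 = 0.3089; (615−505)/615 = 0.1789.
Sum of shortfalls = 2.731707; P₁ averages over all N: 2.731707 / 8 = 0.3415.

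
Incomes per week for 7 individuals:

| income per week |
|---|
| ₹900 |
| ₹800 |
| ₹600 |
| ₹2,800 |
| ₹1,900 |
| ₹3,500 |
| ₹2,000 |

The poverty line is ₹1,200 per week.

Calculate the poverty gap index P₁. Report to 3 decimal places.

Incomes under z: ₹600, ₹800, ₹900 (q = 3 of N = 7).
Relative gaps: (1200−600)/1200 = 0.5000; (1200−800)/1200 = 0.3333; (1200−900)/1200 = 0.2500.
Σ = 1.083333. Dividing by the full population N = 7 gives P₁ = 0.155.

0.155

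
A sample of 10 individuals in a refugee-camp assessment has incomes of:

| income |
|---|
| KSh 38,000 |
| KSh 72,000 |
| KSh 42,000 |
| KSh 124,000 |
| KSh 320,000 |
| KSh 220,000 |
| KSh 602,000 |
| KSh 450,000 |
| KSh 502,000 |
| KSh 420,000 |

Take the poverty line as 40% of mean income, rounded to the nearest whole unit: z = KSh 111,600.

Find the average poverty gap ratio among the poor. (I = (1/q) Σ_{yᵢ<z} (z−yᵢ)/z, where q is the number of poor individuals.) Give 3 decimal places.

0.546

Incomes under z: KSh 38,000, KSh 42,000, KSh 72,000 (q = 3 of N = 10).
Relative gaps: 0.6595, 0.6237, 0.3548; sum = 1.637993.
The income-gap ratio divides by q (the poor only): 1.637993 / 3 = 0.546.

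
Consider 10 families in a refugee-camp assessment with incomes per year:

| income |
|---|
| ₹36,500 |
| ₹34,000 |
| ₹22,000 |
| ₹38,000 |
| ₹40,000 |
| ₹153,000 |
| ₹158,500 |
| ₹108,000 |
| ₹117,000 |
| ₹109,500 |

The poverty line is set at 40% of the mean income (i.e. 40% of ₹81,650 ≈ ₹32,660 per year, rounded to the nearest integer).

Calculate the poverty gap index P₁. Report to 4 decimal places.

Below the line: ₹22,000 (q = 1 of N = 10).
Normalized shortfalls: (32660−22000)/32660 = 0.3264.
Sum of shortfalls = 0.326393; P₁ averages over all N: 0.326393 / 10 = 0.0326.

0.0326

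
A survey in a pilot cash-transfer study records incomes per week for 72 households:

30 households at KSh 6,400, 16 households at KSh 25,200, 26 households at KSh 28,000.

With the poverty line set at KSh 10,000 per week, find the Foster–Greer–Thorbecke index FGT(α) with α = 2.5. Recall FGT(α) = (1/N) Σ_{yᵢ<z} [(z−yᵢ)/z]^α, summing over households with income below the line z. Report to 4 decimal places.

0.0324

Poor units: 30×KSh 6,400 (q = 30 of N = 72).
Shortfall ratios: (10000−6400)/10000 = 0.3600 (×30).
Raised to α = 2.5: 0.07776 (×30).
Sum = 2.332800; FGT(2.5) = 2.332800 / 72 = 0.0324.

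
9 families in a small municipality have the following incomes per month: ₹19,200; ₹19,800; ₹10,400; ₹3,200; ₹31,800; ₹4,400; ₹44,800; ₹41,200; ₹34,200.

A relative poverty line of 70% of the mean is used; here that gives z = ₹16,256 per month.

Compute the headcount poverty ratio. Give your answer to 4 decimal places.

0.3333

3 of the 9 families have income below ₹16,256.
H = 3/9 = 0.3333.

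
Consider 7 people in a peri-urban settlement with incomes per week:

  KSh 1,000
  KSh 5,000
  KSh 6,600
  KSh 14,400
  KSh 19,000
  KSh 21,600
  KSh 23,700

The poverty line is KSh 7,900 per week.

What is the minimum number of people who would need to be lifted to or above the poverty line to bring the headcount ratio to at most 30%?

Currently q = 3 of N = 7 are below the line (H = 0.429).
A headcount ratio of at most 30% allows at most ⌊0.30 × 7⌋ = 2 poor people.
So at least 3 − 2 = 1 must be lifted.

1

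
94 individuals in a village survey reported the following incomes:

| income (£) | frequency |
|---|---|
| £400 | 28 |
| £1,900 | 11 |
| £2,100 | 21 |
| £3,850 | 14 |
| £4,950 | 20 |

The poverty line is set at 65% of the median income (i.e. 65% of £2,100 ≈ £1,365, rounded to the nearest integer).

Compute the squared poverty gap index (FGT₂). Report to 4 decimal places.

0.1489

Below z: 28×£400 (q = 28 of N = 94).
Gap ratios (z−y)/z: (1365−400)/1365 = 0.7070 (×28).
Squared: 0.4998 (×28).
Sum = 13.994177; P₂ = 13.994177 / 94 = 0.1489.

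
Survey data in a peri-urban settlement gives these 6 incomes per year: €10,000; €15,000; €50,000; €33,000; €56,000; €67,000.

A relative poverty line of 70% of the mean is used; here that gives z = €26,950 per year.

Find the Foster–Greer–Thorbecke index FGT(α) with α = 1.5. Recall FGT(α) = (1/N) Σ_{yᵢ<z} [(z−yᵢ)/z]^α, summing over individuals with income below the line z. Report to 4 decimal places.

Poor units: €10,000, €15,000 (q = 2 of N = 6).
Relative gaps: (26950−10000)/26950 = 0.6289; (26950−15000)/26950 = 0.4434.
Raised to α = 1.5: 0.49879; 0.29527.
Sum = 0.794055; FGT(1.5) = 0.794055 / 6 = 0.1323.

0.1323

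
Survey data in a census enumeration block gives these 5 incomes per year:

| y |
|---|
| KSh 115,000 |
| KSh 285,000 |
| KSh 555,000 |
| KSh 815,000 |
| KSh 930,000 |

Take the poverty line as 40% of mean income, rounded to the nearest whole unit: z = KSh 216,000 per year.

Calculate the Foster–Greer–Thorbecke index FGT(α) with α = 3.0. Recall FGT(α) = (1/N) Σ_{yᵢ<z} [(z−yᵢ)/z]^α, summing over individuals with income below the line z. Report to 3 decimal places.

Below the line: KSh 115,000 (q = 1 of N = 5).
Shortfall ratios: (216000−115000)/216000 = 0.4676.
Raised to α = 3.0: 0.10224.
Sum = 0.102236; FGT(3.0) = 0.102236 / 5 = 0.020.

0.020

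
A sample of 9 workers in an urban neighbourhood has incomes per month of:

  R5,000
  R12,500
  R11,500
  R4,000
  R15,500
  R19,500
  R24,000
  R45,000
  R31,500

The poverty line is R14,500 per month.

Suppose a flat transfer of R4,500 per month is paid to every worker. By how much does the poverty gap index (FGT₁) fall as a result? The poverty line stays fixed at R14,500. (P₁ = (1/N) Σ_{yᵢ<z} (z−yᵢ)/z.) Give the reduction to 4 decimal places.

Before: below the line — R4,000, R5,000, R11,500, R12,500; poverty gap index (FGT₁) = 0.191571.
After the R4,500 transfer: below the line — R8,500, R9,500; poverty gap index (FGT₁) = 0.084291.
Reduction = 0.191571 − 0.084291 = 0.1073.

0.1073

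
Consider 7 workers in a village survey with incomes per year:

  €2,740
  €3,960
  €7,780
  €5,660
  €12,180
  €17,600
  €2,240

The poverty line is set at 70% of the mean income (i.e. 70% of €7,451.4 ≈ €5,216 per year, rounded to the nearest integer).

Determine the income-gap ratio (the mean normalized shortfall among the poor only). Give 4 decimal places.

Poor units: €2,240, €2,740, €3,960 (q = 3 of N = 7).
Shortfall ratios (z−y)/z: 0.5706, 0.4747, 0.2408; sum = 1.286043.
I averages over the q = 3 poor units only: 1.286043 / 3 = 0.4287.

0.4287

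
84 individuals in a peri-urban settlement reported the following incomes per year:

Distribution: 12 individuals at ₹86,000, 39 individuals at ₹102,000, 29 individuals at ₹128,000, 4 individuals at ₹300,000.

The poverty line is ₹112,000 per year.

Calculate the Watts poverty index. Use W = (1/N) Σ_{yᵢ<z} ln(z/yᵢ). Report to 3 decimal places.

Below z: 12×₹86,000, 39×₹102,000 (q = 51 of N = 84).
Log gaps: ln(112000/86000) = 0.2642 (×12); ln(112000/102000) = 0.0935 (×39).
W = 6.817335 / 84 = 0.081.

0.081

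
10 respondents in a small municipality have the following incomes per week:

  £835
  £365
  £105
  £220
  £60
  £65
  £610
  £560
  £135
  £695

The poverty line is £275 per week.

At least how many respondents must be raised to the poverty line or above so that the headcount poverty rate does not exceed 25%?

5 of the 10 respondents are poor, so H = 5/10 = 0.500.
A headcount ratio of at most 25% allows at most ⌊0.25 × 10⌋ = 2 poor respondents.
So at least 5 − 2 = 3 must be lifted.

3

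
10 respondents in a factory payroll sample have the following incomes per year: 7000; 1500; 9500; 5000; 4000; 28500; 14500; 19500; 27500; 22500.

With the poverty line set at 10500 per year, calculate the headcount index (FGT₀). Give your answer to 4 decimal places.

0.5000

5 of the 10 respondents have income below 10500.
H = 5/10 = 0.5000.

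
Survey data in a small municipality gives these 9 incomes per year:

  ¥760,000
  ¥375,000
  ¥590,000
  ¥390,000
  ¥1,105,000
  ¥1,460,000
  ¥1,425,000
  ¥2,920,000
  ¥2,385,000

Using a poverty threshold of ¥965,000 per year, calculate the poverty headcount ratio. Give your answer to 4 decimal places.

4 of the 9 individuals have income below ¥965,000.
H = 4/9 = 0.4444.

0.4444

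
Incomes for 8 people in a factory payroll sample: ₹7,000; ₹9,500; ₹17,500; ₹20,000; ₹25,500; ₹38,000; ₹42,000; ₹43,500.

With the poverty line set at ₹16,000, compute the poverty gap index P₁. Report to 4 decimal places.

Below the line: ₹7,000, ₹9,500 (q = 2 of N = 8).
Normalized shortfalls: (16000−7000)/16000 = 0.5625; (16000−9500)/16000 = 0.4062.
Σ = 0.968750. Dividing by the full population N = 8 gives P₁ = 0.1211.

0.1211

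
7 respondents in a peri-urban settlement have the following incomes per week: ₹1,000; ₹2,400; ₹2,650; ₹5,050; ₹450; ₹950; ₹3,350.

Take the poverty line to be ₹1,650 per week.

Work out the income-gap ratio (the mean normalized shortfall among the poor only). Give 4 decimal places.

Below the line: ₹450, ₹950, ₹1,000 (q = 3 of N = 7).
Shortfall ratios (z−y)/z: 0.7273, 0.4242, 0.3939; sum = 1.545455.
The income-gap ratio divides by q (the poor only): 1.545455 / 3 = 0.5152.

0.5152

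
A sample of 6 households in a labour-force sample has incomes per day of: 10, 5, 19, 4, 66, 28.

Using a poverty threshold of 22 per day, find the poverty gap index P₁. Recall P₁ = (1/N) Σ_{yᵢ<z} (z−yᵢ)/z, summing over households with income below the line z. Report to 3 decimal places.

0.379

Incomes under z: 4, 5, 10, 19 (q = 4 of N = 6).
Normalized shortfalls: (22−4)/22 = 0.8182; (22−5)/22 = 0.7727; (22−10)/22 = 0.5455; (22−19)/22 = 0.1364.
Σ = 2.272727. Dividing by the full population N = 6 gives P₁ = 0.379.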